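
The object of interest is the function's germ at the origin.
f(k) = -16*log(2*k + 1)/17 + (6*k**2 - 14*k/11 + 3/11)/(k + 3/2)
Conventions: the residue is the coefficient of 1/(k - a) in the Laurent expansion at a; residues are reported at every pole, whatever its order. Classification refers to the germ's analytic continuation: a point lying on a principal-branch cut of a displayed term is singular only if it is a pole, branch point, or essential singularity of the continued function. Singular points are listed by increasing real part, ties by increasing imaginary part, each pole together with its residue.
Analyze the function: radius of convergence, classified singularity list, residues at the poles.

Radius of convergence at 0: 1/2.
At -3/2: a pole of order 1; residue 345/22.
At -1/2: a logarithmic branch point.

Denominator factor (k + 3/2): pole of order 1 at -3/2, modulus 3/2.
Branch term (-16/17)*log(1 - k/(-1/2)): its argument vanishes at k = -1/2, a logarithmic branch point, modulus 1/2.
The radius of convergence is the smallest modulus among the singular points: 1/2.
The branch term is analytic at -3/2 and contributes nothing to the residue; only the rational part matters.
At the order-1 pole -3/2 set g(k) = (k - (-3/2))*(rational part) = 6*k**2 - 14*k/11 + 3/11.
Simple pole: residue = g(a) at a = -3/2, which is 345/22.
List the singular points by increasing real part (a conjugate pair: the negative imaginary part first).


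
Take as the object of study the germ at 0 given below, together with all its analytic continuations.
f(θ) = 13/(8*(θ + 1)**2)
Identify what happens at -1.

The point is a pole of order 2.

The denominator factor θ + 1 vanishes at -1 and appears to the power 2; the numerator there equals 13/8, nonzero, and no other factor vanishes.
Hence a pole whose order is the multiplicity, 2.


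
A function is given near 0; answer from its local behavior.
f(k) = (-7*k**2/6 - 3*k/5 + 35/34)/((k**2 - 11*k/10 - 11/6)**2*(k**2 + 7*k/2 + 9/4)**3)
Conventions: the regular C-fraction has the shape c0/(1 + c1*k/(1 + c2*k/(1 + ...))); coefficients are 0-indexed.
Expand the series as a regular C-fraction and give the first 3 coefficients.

Taylor coefficients (expand at 0): a_0 = 4480/166617, a_1 = -433408/2499255, a_2 = 773128192/1237131225.
c0 = a_0 = 4480/166617. Peel one level at a time: if S = 1 + c*k/S' with S'(0) = 1, then c is the k-coefficient of S and S' = c*k/(S - 1).
S_1 = c0/f = 1 + (3386/525)*k + (166942628/9095625)*k^2 + ...; c1 = 3386/525.
S_2 = c1*k/(S_1 - 1) = 1 + (-83471314/29331225)*k + ...; c2 = -83471314/29331225.

The regular C-fraction coefficients are [4480/166617, 3386/525, -83471314/29331225].


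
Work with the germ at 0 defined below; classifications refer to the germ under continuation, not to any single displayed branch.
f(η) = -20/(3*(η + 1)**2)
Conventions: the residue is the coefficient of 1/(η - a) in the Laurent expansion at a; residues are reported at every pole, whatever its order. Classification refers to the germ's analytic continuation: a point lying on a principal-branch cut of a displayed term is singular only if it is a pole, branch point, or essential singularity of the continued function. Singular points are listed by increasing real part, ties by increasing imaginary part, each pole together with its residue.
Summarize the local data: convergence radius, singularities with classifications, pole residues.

Denominator factor (η + 1)^2: pole of order 2 at -1, modulus 1.
The radius of convergence is the smallest modulus among the singular points: 1.
At the order-2 pole -1 set g(η) = (η - (-1))^2*f(η) = -20/3.
Order-2 pole: residue = g'(a); g'(-1) = 0, so the residue is 0.

Radius of convergence at 0: 1.
At -1: a pole of order 2; residue 0.


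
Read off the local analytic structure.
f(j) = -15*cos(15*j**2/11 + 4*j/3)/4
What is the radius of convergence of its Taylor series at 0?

The radius of convergence is infinite.

The factor cos(15*j**2/11 + 4*j/3) is entire and contributes no finite singular point.
The polynomial part has no poles.
No finite singular points: the Taylor series at 0 converges everywhere.


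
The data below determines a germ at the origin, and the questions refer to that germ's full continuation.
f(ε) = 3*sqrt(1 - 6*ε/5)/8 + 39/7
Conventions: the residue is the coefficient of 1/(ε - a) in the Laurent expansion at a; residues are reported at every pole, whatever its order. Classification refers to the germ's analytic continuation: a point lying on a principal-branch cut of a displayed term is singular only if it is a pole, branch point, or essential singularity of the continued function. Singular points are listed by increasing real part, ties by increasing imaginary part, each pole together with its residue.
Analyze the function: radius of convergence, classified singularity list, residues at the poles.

Branch term (3/8)*sqrt(1 - ε/(5/6)): its argument vanishes at ε = 5/6, a square-root branch point, modulus 5/6.
The radius of convergence is the smallest modulus among the singular points: 5/6.

Radius of convergence at 0: 5/6.
At 5/6: an algebraic (square-root) branch point.


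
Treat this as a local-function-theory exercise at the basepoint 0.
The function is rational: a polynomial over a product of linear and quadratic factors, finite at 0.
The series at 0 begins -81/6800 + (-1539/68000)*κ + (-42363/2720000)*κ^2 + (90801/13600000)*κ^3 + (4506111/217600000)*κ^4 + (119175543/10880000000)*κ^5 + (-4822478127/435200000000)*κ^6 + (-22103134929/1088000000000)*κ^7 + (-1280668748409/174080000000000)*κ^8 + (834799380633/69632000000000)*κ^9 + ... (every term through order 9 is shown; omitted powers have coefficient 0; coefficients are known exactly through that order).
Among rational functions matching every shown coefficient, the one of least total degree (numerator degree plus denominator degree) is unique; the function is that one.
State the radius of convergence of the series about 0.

No rational of total degree below 8 reproduces all 10 coefficients; solving the [0/8] Pade equations on them gives f(κ) = -9/(17*(κ**2 - κ + 4/3)**2*(κ**2 + κ - 5)**2), whose expansion matches every shown term.
Denominator factor (κ**2 + κ - 5)^2: discriminant 21, real irrational roots -1/2 + (1/2)*sqrt(21) and -1/2 - (1/2)*sqrt(21); poles of order 2, moduli -1/2 + (1/2)*sqrt(21) and 1/2 + (1/2)*sqrt(21).
Denominator factor (κ**2 - κ + 4/3)^2: discriminant -13/3, complex-conjugate roots (1/2) + ((1/6)*sqrt(39))*i and (1/2) - ((1/6)*sqrt(39))*i; poles of order 2, moduli (2/3)*sqrt(3) and (2/3)*sqrt(3).
The radius of convergence is the smallest modulus among the singular points: (2/3)*sqrt(3).

The radius of convergence is (2/3)*sqrt(3).


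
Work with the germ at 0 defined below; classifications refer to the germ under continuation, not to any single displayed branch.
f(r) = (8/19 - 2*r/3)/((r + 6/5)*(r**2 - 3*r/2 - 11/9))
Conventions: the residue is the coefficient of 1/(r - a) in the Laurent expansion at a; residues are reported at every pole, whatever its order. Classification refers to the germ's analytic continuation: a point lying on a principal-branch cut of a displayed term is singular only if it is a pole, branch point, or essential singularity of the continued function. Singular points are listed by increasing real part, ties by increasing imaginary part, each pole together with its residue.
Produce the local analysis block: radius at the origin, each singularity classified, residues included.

Denominator factor (r + 6/5): pole of order 1 at -6/5, modulus 6/5.
Denominator factor (r**2 - 3*r/2 - 11/9): discriminant 257/36, real irrational roots 3/4 + (1/12)*sqrt(257) and 3/4 - (1/12)*sqrt(257); poles of order 1, moduli 3/4 + (1/12)*sqrt(257) and -3/4 + (1/12)*sqrt(257).
The radius of convergence is the smallest modulus among the singular points: -3/4 + (1/12)*sqrt(257).
At the order-1 pole -6/5 set g(r) = (r - (-6/5))*f(r) = (8/19 - 2*r/3)/(r**2 - 3*r/2 - 11/9).
Simple pole: residue = g(a) at a = -6/5, which is 2610/4313.
The factor r**2 - 3*r/2 - 11/9 splits as (r - a)(r - a') with a = 3/4 - (1/12)*sqrt(257), a' = 3/4 + (1/12)*sqrt(257). At the order-1 pole a set g(r) = (r - a)*f(r) = [(8/19 - 2*r/3)/(r + 6/5)] / (r - a').
Simple pole: residue = g(a) at a = 3/4 - (1/12)*sqrt(257), which is -1305/4313 - (13285/1108441)*sqrt(257).
The factor r**2 - 3*r/2 - 11/9 splits as (r - a)(r - a') with a = 3/4 + (1/12)*sqrt(257), a' = 3/4 - (1/12)*sqrt(257). At the order-1 pole a set g(r) = (r - a)*f(r) = [(8/19 - 2*r/3)/(r + 6/5)] / (r - a').
Simple pole: residue = g(a) at a = 3/4 + (1/12)*sqrt(257), which is -1305/4313 + (13285/1108441)*sqrt(257).
List the singular points by increasing real part (a conjugate pair: the negative imaginary part first).

Radius of convergence at 0: -3/4 + (1/12)*sqrt(257).
At -6/5: a pole of order 1; residue 2610/4313.
At 3/4 - (1/12)*sqrt(257): a pole of order 1; residue -1305/4313 - (13285/1108441)*sqrt(257).
At 3/4 + (1/12)*sqrt(257): a pole of order 1; residue -1305/4313 + (13285/1108441)*sqrt(257).


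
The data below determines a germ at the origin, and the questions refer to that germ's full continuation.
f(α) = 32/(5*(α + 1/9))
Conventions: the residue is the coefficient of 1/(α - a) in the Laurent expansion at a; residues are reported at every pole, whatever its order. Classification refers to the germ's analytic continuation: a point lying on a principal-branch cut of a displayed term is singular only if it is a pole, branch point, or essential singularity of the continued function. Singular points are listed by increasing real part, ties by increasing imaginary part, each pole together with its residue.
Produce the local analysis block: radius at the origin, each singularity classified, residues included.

Radius of convergence at 0: 1/9.
At -1/9: a pole of order 1; residue 32/5.

Denominator factor (α + 1/9): pole of order 1 at -1/9, modulus 1/9.
The radius of convergence is the smallest modulus among the singular points: 1/9.
At the order-1 pole -1/9 set g(α) = (α - (-1/9))*f(α) = 32/5.
Simple pole: residue = g(a) at a = -1/9, which is 32/5.


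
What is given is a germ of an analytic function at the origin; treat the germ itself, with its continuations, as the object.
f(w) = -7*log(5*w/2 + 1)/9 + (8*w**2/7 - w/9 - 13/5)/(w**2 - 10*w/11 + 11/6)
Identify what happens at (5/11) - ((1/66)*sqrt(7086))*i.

The point is a pole of order 1.

The denominator factor w**2 - 10*w/11 + 11/6 vanishes at (5/11) - ((1/66)*sqrt(7086))*i and appears to the power 1; the numerator there equals (-162884/38115) - ((643/45738)*sqrt(7086))*i, nonzero, and no other factor vanishes.
The branch terms are analytic at this point.
Hence a pole whose order is the multiplicity, 1.


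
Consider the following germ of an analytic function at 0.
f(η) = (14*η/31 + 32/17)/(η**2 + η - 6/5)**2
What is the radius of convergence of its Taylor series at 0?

The radius of convergence is -1/2 + (1/10)*sqrt(145).

Denominator factor (η**2 + η - 6/5)^2: discriminant 29/5, real irrational roots -1/2 + (1/10)*sqrt(145) and -1/2 - (1/10)*sqrt(145); poles of order 2, moduli -1/2 + (1/10)*sqrt(145) and 1/2 + (1/10)*sqrt(145).
The radius of convergence is the smallest modulus among the singular points: -1/2 + (1/10)*sqrt(145).


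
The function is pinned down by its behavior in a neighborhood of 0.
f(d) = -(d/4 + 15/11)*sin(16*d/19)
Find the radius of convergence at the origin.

The factor -sin(16*d/19) is entire and contributes no finite singular point.
The polynomial part has no poles.
No finite singular points: the Taylor series at 0 converges everywhere.

The radius of convergence is infinite.


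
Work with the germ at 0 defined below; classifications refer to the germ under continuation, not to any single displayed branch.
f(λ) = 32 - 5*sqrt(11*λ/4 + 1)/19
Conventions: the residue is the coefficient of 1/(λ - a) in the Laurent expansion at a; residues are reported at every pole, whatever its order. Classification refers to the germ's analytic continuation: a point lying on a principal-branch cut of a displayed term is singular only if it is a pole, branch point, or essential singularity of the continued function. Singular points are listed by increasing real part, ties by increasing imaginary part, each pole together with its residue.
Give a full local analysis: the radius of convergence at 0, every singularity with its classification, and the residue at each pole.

Branch term (-5/19)*sqrt(1 - λ/(-4/11)): its argument vanishes at λ = -4/11, a square-root branch point, modulus 4/11.
The radius of convergence is the smallest modulus among the singular points: 4/11.

Radius of convergence at 0: 4/11.
At -4/11: an algebraic (square-root) branch point.


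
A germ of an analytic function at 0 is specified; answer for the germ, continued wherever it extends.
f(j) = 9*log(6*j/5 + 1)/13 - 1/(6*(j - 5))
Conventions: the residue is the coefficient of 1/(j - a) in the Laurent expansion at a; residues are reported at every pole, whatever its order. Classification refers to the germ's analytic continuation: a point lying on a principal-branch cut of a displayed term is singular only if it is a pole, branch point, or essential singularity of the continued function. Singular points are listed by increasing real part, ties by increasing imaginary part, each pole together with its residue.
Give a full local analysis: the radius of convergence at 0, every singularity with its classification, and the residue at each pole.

Radius of convergence at 0: 5/6.
At -5/6: a logarithmic branch point.
At 5: a pole of order 1; residue -1/6.

Denominator factor (j - 5): pole of order 1 at 5, modulus 5.
Branch term (9/13)*log(1 - j/(-5/6)): its argument vanishes at j = -5/6, a logarithmic branch point, modulus 5/6.
The radius of convergence is the smallest modulus among the singular points: 5/6.
The branch term is analytic at 5 and contributes nothing to the residue; only the rational part matters.
At the order-1 pole 5 set g(j) = (j - (5))*(rational part) = -1/6.
Simple pole: residue = g(a) at a = 5, which is -1/6.
List the singular points by increasing real part (a conjugate pair: the negative imaginary part first).


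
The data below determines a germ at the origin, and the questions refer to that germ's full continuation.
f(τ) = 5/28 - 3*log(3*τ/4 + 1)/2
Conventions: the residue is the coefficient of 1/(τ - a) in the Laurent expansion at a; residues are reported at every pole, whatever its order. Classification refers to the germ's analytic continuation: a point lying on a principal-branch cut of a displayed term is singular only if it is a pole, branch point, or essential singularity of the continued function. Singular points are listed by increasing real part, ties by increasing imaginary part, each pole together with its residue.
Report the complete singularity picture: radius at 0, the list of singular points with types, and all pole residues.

Branch term (-3/2)*log(1 - τ/(-4/3)): its argument vanishes at τ = -4/3, a logarithmic branch point, modulus 4/3.
The radius of convergence is the smallest modulus among the singular points: 4/3.

Radius of convergence at 0: 4/3.
At -4/3: a logarithmic branch point.


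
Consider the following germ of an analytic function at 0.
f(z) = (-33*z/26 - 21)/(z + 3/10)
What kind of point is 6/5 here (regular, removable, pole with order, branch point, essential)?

Denominator factors: z + 3/10 = 3/2 at z = 6/5 — none vanishes.
So the germ continues analytically to 6/5.

The point is a regular point.


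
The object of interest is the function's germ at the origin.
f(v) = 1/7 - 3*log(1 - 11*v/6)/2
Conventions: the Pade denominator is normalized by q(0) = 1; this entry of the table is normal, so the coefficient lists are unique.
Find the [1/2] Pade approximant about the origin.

The Pade approximant has numerator coefficients [1/7, 13211/5040]; denominator coefficients [1, -649/720, -847/2880].

Taylor coefficients needed (expand at 0): a_0 = 1/7, a_1 = 11/4, a_2 = 121/48, a_3 = 1331/432.
Write the denominator as Q(v) = 1 + q1*v + q2*v^2. Requiring Q*f - P = O(v^4) with deg P <= 1 kills the coefficients of v^2..v^3 in Q*f:
  v^2: a_2 + q1*a_1 + q2*a_0 = 0, i.e. 121/48 + (11/4)*q1 + (1/7)*q2 = 0.
  v^3: a_3 + q1*a_2 + q2*a_1 = 0, i.e. 1331/432 + (121/48)*q1 + (11/4)*q2 = 0.
Solving this linear system: q1 = -649/720, q2 = -847/2880.
The numerator is Q*f truncated at degree 1: P0 = a_0 = 1/7; P1 = a_1 + q1*a_0 = 13211/5040.


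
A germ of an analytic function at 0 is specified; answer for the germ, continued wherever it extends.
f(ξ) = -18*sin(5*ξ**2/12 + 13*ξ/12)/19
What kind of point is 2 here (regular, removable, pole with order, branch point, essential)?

The point is a regular point.

There is no denominator, hence no pole anywhere.
The factor -sin(5*ξ**2/12 + 13*ξ/12) is entire.
So the germ continues analytically to 2.


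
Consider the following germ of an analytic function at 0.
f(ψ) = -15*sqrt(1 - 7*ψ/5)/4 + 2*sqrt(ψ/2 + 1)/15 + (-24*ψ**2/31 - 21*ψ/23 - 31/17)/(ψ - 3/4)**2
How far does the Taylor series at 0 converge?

The radius of convergence is 5/7.

Denominator factor (ψ - 3/4)^2: pole of order 2 at 3/4, modulus 3/4.
Branch term (2/15)*sqrt(1 - ψ/(-2)): its argument vanishes at ψ = -2, a square-root branch point, modulus 2.
Branch term (-15/4)*sqrt(1 - ψ/(5/7)): its argument vanishes at ψ = 5/7, a square-root branch point, modulus 5/7.
The radius of convergence is the smallest modulus among the singular points: 5/7.


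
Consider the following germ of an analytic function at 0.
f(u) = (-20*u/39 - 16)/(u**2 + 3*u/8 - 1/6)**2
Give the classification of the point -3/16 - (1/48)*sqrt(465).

The point is a pole of order 2.

The denominator factor u**2 + 3*u/8 - 1/6 vanishes at -3/16 - (1/48)*sqrt(465) and appears to the power 2; the numerator there equals -827/52 + (5/468)*sqrt(465), nonzero, and no other factor vanishes.
Hence a pole whose order is the multiplicity, 2.


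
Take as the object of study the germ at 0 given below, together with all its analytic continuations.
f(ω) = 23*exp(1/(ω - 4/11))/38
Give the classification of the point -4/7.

The point is a regular point.

There is no denominator, hence no pole anywhere.
The essential point of exp(1/(ω - (4/11))) is 4/11, not -4/7.
So the germ continues analytically to -4/7.


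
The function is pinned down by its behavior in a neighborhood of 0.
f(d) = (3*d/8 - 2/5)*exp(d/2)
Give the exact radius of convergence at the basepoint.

The radius of convergence is infinite.

The factor exp(d/2) is entire and contributes no finite singular point.
The polynomial part has no poles.
No finite singular points: the Taylor series at 0 converges everywhere.


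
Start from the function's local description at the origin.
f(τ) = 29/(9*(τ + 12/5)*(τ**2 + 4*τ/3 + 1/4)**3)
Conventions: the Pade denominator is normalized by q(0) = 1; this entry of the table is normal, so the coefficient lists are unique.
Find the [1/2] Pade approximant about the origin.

Taylor coefficients needed (expand at 0): a_0 = 2320/27, a_1 = -114260/81, a_2 = 3455785/243, a_3 = -111081455/972.
Write the denominator as Q(τ) = 1 + q1*τ + q2*τ^2. Requiring Q*f - P = O(τ^4) with deg P <= 1 kills the coefficients of τ^2..τ^3 in Q*f:
  τ^2: a_2 + q1*a_1 + q2*a_0 = 0, i.e. 3455785/243 + (-114260/81)*q1 + (2320/27)*q2 = 0.
  τ^3: a_3 + q1*a_2 + q2*a_1 = 0, i.e. -111081455/972 + (3455785/243)*q1 + (-114260/81)*q2 = 0.
Solving this linear system: q1 = 37451/2808, q2 = 1800925/33696.
The numerator is Q*f truncated at degree 1: P0 = a_0 = 2320/27; P1 = a_1 + q1*a_0 = -2507630/9477.

The Pade approximant has numerator coefficients [2320/27, -2507630/9477]; denominator coefficients [1, 37451/2808, 1800925/33696].


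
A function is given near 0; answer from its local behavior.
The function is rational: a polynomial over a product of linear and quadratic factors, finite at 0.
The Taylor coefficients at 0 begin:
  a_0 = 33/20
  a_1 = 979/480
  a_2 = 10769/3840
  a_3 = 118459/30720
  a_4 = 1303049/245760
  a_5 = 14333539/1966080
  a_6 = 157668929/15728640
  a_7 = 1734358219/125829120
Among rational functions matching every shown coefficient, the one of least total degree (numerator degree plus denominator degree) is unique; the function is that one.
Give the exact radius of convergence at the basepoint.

The radius of convergence is 8/11.

No rational of total degree below 2 reproduces all 8 coefficients; solving the [1/1] Pade equations on them gives f(d) = (d/6 - 6/5)/(d - 8/11), whose expansion matches every shown term.
Denominator factor (d - 8/11): pole of order 1 at 8/11, modulus 8/11.
The radius of convergence is the smallest modulus among the singular points: 8/11.


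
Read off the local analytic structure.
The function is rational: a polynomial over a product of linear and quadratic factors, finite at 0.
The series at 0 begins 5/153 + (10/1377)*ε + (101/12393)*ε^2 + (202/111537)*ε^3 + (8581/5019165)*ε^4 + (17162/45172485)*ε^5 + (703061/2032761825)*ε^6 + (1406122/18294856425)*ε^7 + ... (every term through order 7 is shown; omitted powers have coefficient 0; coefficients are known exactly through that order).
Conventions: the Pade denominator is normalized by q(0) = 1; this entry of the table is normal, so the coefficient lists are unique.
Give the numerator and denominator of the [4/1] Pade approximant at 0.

Taylor coefficients needed (read off): a_0 = 5/153, a_1 = 10/1377, a_2 = 101/12393, a_3 = 202/111537, a_4 = 8581/5019165, a_5 = 17162/45172485.
Write the denominator as Q(ε) = 1 + q1*ε. Requiring Q*f - P = O(ε^6) with deg P <= 4 kills the coefficients of ε^5..ε^5 in Q*f:
  ε^5: a_5 + q1*a_4 = 0, i.e. 17162/45172485 + (8581/5019165)*q1 = 0.
Solving this linear system: q1 = -2/9.
The numerator is Q*f truncated at degree 4: P0 = a_0 = 5/153; P1 = a_1 + q1*a_0 = 0; P2 = a_2 + q1*a_1 = 1/153; P3 = a_3 + q1*a_2 = 0; P4 = a_4 + q1*a_3 = 1/765.

The Pade approximant has numerator coefficients [5/153, 0, 1/153, 0, 1/765]; denominator coefficients [1, -2/9].


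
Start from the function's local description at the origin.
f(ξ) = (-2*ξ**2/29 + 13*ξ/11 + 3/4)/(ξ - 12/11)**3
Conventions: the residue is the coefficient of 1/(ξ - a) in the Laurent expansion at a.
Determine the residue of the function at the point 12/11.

The residue is -2/29.

At the order-3 pole 12/11 set g(ξ) = (ξ - (12/11))^3*f(ξ) = -2*ξ**2/29 + 13*ξ/11 + 3/4.
Order-3 pole: residue = g''(a)/2; g''(12/11) = -4/29, so the residue is -2/29.


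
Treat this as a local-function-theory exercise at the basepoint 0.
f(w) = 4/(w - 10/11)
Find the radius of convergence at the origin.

Denominator factor (w - 10/11): pole of order 1 at 10/11, modulus 10/11.
The radius of convergence is the smallest modulus among the singular points: 10/11.

The radius of convergence is 10/11.


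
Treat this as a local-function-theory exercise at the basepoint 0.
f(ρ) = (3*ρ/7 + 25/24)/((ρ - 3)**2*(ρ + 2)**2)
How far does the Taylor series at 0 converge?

The radius of convergence is 2.

Denominator factor (ρ - 3)^2: pole of order 2 at 3, modulus 3.
Denominator factor (ρ + 2)^2: pole of order 2 at -2, modulus 2.
The radius of convergence is the smallest modulus among the singular points: 2.


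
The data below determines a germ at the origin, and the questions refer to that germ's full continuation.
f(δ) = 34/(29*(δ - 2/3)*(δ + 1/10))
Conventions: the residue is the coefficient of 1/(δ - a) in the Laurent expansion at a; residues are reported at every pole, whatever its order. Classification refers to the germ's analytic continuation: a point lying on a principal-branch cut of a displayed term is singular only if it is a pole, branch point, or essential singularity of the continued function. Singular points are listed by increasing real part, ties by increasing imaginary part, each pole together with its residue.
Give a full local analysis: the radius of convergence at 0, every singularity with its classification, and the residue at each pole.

Denominator factor (δ - 2/3): pole of order 1 at 2/3, modulus 2/3.
Denominator factor (δ + 1/10): pole of order 1 at -1/10, modulus 1/10.
The radius of convergence is the smallest modulus among the singular points: 1/10.
At the order-1 pole -1/10 set g(δ) = (δ - (-1/10))*f(δ) = 34/(29*(δ - 2/3)).
Simple pole: residue = g(a) at a = -1/10, which is -1020/667.
At the order-1 pole 2/3 set g(δ) = (δ - (2/3))*f(δ) = 34/(29*(δ + 1/10)).
Simple pole: residue = g(a) at a = 2/3, which is 1020/667.
List the singular points by increasing real part (a conjugate pair: the negative imaginary part first).

Radius of convergence at 0: 1/10.
At -1/10: a pole of order 1; residue -1020/667.
At 2/3: a pole of order 1; residue 1020/667.


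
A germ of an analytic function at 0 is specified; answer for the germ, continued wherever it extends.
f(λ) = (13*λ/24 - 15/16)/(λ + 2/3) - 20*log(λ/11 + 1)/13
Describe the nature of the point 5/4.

The point is a regular point.

Denominator factors: λ + 2/3 = 23/12 at λ = 5/4 — none vanishes.
Branch term log(1 - λ/(-11)): argument at 5/4 is 49/44, nonzero, so 5/4 is not its branch point (a point on a principal cut is still regular for the continued germ).
So the germ continues analytically to 5/4.


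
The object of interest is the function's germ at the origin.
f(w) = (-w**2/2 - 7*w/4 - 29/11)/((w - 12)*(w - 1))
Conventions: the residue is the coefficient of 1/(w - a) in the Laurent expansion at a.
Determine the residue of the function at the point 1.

At the order-1 pole 1 set g(w) = (w - (1))*f(w) = (-w**2/2 - 7*w/4 - 29/11)/(w - 12).
Simple pole: residue = g(a) at a = 1, which is 215/484.

The residue is 215/484.


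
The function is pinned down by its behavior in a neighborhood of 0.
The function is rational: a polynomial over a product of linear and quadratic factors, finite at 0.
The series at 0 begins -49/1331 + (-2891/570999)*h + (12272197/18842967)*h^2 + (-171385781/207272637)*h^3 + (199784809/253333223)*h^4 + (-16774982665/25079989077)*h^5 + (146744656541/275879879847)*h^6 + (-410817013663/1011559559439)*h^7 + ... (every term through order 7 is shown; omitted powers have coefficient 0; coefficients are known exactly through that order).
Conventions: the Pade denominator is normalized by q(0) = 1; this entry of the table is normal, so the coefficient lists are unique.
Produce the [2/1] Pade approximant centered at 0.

The Pade approximant has numerator coefficients [-49/1331, -1058300726/20429773221, 434753324572/674182516293]; denominator coefficients [1, 499667/393569].

Taylor coefficients needed (read off): a_0 = -49/1331, a_1 = -2891/570999, a_2 = 12272197/18842967, a_3 = -171385781/207272637.
Write the denominator as Q(h) = 1 + q1*h. Requiring Q*f - P = O(h^4) with deg P <= 2 kills the coefficients of h^3..h^3 in Q*f:
  h^3: a_3 + q1*a_2 = 0, i.e. -171385781/207272637 + (12272197/18842967)*q1 = 0.
Solving this linear system: q1 = 499667/393569.
The numerator is Q*f truncated at degree 2: P0 = a_0 = -49/1331; P1 = a_1 + q1*a_0 = -1058300726/20429773221; P2 = a_2 + q1*a_1 = 434753324572/674182516293.


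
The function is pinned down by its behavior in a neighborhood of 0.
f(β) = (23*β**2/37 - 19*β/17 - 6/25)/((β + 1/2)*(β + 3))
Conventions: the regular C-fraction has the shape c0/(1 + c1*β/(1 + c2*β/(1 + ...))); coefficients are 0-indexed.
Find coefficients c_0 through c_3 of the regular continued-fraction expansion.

Taylor coefficients (expand at 0): a_0 = -4/25, a_1 = -158/425, a_2 = 65504/47175, a_3 = -423452/141525.
c0 = a_0 = -4/25. Peel one level at a time: if S = 1 + c*β/S' with S'(0) = 1, then c is the β-coefficient of S and S' = c*β/(S - 1).
S_1 = c0/f = 1 + (-79/34)*β + (1806319/128316)*β^2 + ...; c1 = -79/34.
S_2 = c1*β/(S_1 - 1) = 1 + (1806319/298146)*β + (151272802/25631787)*β^2 + ...; c2 = 1806319/298146.
S_3 = c2*β/(S_2 - 1) = 1 + (-5143275268/5279870437)*β + ...; c3 = -5143275268/5279870437.

The regular C-fraction coefficients are [-4/25, -79/34, 1806319/298146, -5143275268/5279870437].


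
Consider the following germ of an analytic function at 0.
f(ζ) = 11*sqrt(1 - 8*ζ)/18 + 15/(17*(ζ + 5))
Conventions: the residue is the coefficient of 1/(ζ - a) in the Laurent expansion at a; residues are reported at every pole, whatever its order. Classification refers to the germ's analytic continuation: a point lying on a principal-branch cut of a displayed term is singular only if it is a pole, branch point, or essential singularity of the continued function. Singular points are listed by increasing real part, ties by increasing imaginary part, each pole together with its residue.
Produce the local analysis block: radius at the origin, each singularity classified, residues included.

Denominator factor (ζ + 5): pole of order 1 at -5, modulus 5.
Branch term (11/18)*sqrt(1 - ζ/(1/8)): its argument vanishes at ζ = 1/8, a square-root branch point, modulus 1/8.
The radius of convergence is the smallest modulus among the singular points: 1/8.
The branch term is analytic at -5 and contributes nothing to the residue; only the rational part matters.
At the order-1 pole -5 set g(ζ) = (ζ - (-5))*(rational part) = 15/17.
Simple pole: residue = g(a) at a = -5, which is 15/17.
List the singular points by increasing real part (a conjugate pair: the negative imaginary part first).

Radius of convergence at 0: 1/8.
At -5: a pole of order 1; residue 15/17.
At 1/8: an algebraic (square-root) branch point.


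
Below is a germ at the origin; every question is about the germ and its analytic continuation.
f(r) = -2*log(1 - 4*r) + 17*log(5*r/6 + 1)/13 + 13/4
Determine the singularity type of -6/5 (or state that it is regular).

The point is a logarithmic branch point.

The term (17/13)*log(1 - r/(-6/5)) has argument 1 - -6/5/(-6/5) = 0 at -6/5: a logarithmic (infinitely-sheeted) branch point; the remaining terms are analytic or single-valued there.


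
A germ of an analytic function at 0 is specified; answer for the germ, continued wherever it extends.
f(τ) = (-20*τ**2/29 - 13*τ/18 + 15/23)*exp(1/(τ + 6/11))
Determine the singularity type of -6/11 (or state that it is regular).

The point is an essential singularity.

The exponent 1/(τ - (-6/11)) has a pole at -6/11, so exp(1/(τ - (-6/11))) takes every nonzero value near it: an essential singularity (not a pole of any order).


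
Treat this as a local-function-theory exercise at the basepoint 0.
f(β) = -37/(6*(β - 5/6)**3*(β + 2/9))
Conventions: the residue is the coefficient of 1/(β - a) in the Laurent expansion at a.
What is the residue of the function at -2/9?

At the order-1 pole -2/9 set g(β) = (β - (-2/9))*f(β) = -37/(6*(β - 5/6)**3).
Simple pole: residue = g(a) at a = -2/9, which is 35964/6859.

The residue is 35964/6859.


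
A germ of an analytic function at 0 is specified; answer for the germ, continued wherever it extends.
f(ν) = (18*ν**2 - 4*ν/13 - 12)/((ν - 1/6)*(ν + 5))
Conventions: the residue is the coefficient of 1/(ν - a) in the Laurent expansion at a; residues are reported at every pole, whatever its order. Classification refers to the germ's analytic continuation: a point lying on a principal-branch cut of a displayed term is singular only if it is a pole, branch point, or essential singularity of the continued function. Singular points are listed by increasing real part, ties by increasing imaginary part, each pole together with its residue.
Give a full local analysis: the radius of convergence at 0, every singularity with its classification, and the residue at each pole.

Denominator factor (ν - 1/6): pole of order 1 at 1/6, modulus 1/6.
Denominator factor (ν + 5): pole of order 1 at -5, modulus 5.
The radius of convergence is the smallest modulus among the singular points: 1/6.
At the order-1 pole -5 set g(ν) = (ν - (-5))*f(ν) = (18*ν**2 - 4*ν/13 - 12)/(ν - 1/6).
Simple pole: residue = g(a) at a = -5, which is -34284/403.
At the order-1 pole 1/6 set g(ν) = (ν - (1/6))*f(ν) = (18*ν**2 - 4*ν/13 - 12)/(ν + 5).
Simple pole: residue = g(a) at a = 1/6, which is -901/403.
List the singular points by increasing real part (a conjugate pair: the negative imaginary part first).

Radius of convergence at 0: 1/6.
At -5: a pole of order 1; residue -34284/403.
At 1/6: a pole of order 1; residue -901/403.


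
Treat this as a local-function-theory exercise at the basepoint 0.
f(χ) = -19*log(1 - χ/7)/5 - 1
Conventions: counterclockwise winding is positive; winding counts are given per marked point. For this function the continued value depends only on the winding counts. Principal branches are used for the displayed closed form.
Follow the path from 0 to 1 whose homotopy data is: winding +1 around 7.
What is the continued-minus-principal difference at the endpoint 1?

The rational part is single-valued and drops out of the difference; each branch term changes only by its own monodromy.
(-19/5)*log(1 - χ/(7)): each positive loop around 7 adds 2*pi*i to the log, so winding +1 contributes (-19/5)*(1)*2*pi*i = -(38/5)*pi*i.
Summing the contributions at χ = 1 gives -(38/5)*pi*i.

Continued minus principal equals -(38/5)*pi*i.


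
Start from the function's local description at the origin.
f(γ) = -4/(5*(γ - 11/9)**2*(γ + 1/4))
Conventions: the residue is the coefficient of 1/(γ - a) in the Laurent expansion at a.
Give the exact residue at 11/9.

At the order-2 pole 11/9 set g(γ) = (γ - (11/9))^2*f(γ) = -4/(5*(γ + 1/4)).
Order-2 pole: residue = g'(a); g'(11/9) = 5184/14045, so the residue is 5184/14045.

The residue is 5184/14045.


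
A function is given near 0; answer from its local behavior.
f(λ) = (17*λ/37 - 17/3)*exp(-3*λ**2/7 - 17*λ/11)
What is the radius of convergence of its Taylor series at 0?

The radius of convergence is infinite.

The factor exp(-3*λ**2/7 - 17*λ/11) is entire and contributes no finite singular point.
The polynomial part has no poles.
No finite singular points: the Taylor series at 0 converges everywhere.


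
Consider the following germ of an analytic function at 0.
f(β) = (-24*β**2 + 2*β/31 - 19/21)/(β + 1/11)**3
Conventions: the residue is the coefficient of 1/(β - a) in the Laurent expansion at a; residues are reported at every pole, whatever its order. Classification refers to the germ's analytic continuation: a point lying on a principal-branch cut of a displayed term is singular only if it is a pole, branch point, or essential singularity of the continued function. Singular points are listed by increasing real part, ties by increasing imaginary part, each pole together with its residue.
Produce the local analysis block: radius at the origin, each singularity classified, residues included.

Denominator factor (β + 1/11)^3: pole of order 3 at -1/11, modulus 1/11.
The radius of convergence is the smallest modulus among the singular points: 1/11.
At the order-3 pole -1/11 set g(β) = (β - (-1/11))^3*f(β) = -24*β**2 + 2*β/31 - 19/21.
Order-3 pole: residue = g''(a)/2; g''(-1/11) = -48, so the residue is -24.

Radius of convergence at 0: 1/11.
At -1/11: a pole of order 3; residue -24.


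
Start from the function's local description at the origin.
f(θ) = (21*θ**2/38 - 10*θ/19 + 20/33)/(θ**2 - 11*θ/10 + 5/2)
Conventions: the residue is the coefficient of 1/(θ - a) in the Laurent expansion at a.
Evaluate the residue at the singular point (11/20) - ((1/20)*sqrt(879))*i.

The residue is (31/760) - ((183247/22045320)*sqrt(879))*i.

The factor θ**2 - 11*θ/10 + 5/2 splits as (θ - a)(θ - a') with a = (11/20) - ((1/20)*sqrt(879))*i, a' = (11/20) + ((1/20)*sqrt(879))*i. At the order-1 pole a set g(θ) = (θ - a)*f(θ) = [21*θ**2/38 - 10*θ/19 + 20/33] / (θ - a').
Simple pole: residue = g(a) at a = (11/20) - ((1/20)*sqrt(879))*i, which is (31/760) - ((183247/22045320)*sqrt(879))*i.


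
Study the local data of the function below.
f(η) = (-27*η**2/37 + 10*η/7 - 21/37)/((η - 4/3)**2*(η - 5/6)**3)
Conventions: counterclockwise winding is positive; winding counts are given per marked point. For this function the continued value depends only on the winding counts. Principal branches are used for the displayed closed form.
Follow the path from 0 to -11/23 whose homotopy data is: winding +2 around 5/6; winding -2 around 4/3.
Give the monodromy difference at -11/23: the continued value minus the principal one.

The function is rational, hence single-valued: continuing it around any pole returns the same value, so the difference is 0.

Continued minus principal equals 0.


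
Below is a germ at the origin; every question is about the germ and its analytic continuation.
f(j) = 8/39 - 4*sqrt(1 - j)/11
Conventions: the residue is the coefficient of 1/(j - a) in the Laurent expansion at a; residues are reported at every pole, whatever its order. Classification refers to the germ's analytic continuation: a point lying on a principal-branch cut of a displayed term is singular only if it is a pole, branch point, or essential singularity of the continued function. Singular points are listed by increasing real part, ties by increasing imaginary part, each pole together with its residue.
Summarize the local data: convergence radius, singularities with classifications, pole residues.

Radius of convergence at 0: 1.
At 1: an algebraic (square-root) branch point.

Branch term (-4/11)*sqrt(1 - j/(1)): its argument vanishes at j = 1, a square-root branch point, modulus 1.
The radius of convergence is the smallest modulus among the singular points: 1.


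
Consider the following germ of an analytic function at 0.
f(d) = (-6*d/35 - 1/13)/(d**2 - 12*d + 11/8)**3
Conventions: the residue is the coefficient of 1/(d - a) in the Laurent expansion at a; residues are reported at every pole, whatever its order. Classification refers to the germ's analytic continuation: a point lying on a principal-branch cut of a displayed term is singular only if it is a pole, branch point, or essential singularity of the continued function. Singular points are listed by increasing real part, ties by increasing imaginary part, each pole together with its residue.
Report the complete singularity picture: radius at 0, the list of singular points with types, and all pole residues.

Radius of convergence at 0: 6 - (1/4)*sqrt(554).
At 6 - (1/4)*sqrt(554): a pole of order 3; residue (12072/9670539515)*sqrt(554).
At 6 + (1/4)*sqrt(554): a pole of order 3; residue -(12072/9670539515)*sqrt(554).

Denominator factor (d**2 - 12*d + 11/8)^3: discriminant 277/2, real irrational roots 6 + (1/4)*sqrt(554) and 6 - (1/4)*sqrt(554); poles of order 3, moduli 6 + (1/4)*sqrt(554) and 6 - (1/4)*sqrt(554).
The radius of convergence is the smallest modulus among the singular points: 6 - (1/4)*sqrt(554).
The factor d**2 - 12*d + 11/8 splits as (d - a)(d - a') with a = 6 - (1/4)*sqrt(554), a' = 6 + (1/4)*sqrt(554). At the order-3 pole a set g(d) = (d - a)^3*f(d) = [-6*d/35 - 1/13] / (d - a')^3.
Order-3 pole: residue = g''(a)/2; g''(6 - (1/4)*sqrt(554)) = (24144/9670539515)*sqrt(554), so the residue is (12072/9670539515)*sqrt(554).
The factor d**2 - 12*d + 11/8 splits as (d - a)(d - a') with a = 6 + (1/4)*sqrt(554), a' = 6 - (1/4)*sqrt(554). At the order-3 pole a set g(d) = (d - a)^3*f(d) = [-6*d/35 - 1/13] / (d - a')^3.
Order-3 pole: residue = g''(a)/2; g''(6 + (1/4)*sqrt(554)) = -(24144/9670539515)*sqrt(554), so the residue is -(12072/9670539515)*sqrt(554).
List the singular points by increasing real part (a conjugate pair: the negative imaginary part first).


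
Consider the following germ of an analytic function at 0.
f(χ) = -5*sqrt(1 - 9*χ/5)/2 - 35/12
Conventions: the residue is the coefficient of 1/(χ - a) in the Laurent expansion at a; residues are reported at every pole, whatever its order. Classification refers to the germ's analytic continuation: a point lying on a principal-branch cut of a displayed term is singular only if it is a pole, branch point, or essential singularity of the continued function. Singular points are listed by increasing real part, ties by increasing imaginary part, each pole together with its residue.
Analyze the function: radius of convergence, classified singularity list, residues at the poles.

Radius of convergence at 0: 5/9.
At 5/9: an algebraic (square-root) branch point.

Branch term (-5/2)*sqrt(1 - χ/(5/9)): its argument vanishes at χ = 5/9, a square-root branch point, modulus 5/9.
The radius of convergence is the smallest modulus among the singular points: 5/9.
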